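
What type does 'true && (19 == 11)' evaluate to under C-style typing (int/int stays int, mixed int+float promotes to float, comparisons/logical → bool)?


Operand types: bool && bool
Rule: logical operators take bool operands and yield bool
Result type: bool


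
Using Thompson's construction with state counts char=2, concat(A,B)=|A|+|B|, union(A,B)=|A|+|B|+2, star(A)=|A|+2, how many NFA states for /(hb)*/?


Syntax tree has 2 char leaf(s), 0 union(s), 1 star(s)
chars contribute 2×2 = 4; each union adds +2; each star adds +2
Total: 4 + 0 + 2 = 6 states


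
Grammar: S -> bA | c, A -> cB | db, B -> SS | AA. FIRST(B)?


Per alternative of B: FIRST(SS) = {b, c}; FIRST(AA) = {c, d}
FIRST(B) = {b, c, d}


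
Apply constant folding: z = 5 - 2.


5 - 2 = 3 at compile time
Optimized: z = 3


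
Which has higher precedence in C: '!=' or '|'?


'!=' is equality (level 6); '|' is bitwise OR (level 3)
Higher level binds tighter
'!=' has higher precedence than '|'


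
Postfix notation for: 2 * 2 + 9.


Left to right (same or higher precedence on left)
Postfix: 2 2 * 9 +


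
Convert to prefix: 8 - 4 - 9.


left-to-right (same/higher precedence on left): tree is (- (- 8 4) 9)
Prefix: - - 8 4 9


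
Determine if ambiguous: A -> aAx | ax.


balanced a^n…x^n: each string has a unique parse
Unambiguous


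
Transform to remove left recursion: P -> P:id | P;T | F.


Left-recursive alternatives: P:id, P;T; non-recursive: F
Introduce P': P -> FP', P' -> :idP' | ;TP' | ε


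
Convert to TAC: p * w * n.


Break into single-operator statements:
t1 = p * w
t2 = t1 * n


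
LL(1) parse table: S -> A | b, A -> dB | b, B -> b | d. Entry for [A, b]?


For [A, b]: 'b' ∈ FIRST(b)
Entry: A -> b


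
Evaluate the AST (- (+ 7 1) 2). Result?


Evaluate inner: (+ 7 1) = 8
Evaluate root: (- 8 2) = 6
Result: 6


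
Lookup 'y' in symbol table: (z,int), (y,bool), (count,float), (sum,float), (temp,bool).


Lookup 'y' → type bool


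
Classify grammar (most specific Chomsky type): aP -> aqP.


LHS has context (more than one symbol) and |LHS| ≤ |RHS|
Classification: Type 1 (Context-Sensitive)


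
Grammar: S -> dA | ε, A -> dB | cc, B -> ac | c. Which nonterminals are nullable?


A nonterminal is nullable iff some alternative derives ε (directly, or every symbol in it is nullable)
Nullable: {S}


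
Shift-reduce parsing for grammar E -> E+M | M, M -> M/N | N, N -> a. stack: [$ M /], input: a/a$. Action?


no handle; shift 'a'
Action: shift


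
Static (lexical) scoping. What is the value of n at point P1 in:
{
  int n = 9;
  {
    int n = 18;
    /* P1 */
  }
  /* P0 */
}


n declared in the same block as P1
n = 18


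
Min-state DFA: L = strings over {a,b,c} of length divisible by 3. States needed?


Track length mod 3: states 0..2, accept at 0
Minimal DFA: 3 states


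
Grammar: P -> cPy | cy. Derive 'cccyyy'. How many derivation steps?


Derivation: P => cPy => ccPyy => cccyyy
Steps: 3


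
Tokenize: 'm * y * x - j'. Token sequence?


Scan left to right, longest-match per lexeme
Tokens: ID(m), OP(*), ID(y), OP(*), ID(x), OP(-), ID(j)


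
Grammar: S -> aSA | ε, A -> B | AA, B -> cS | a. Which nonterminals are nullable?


A nonterminal is nullable iff some alternative derives ε (directly, or every symbol in it is nullable)
Nullable: {S}


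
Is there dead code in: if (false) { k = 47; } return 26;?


condition is constant false, so the whole block is unreachable
Dead: 'if (false) { k = 47; }'


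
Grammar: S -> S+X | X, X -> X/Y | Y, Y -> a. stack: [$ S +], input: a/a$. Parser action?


no handle ('S+' is not any RHS); shift 'a'
Action: shift


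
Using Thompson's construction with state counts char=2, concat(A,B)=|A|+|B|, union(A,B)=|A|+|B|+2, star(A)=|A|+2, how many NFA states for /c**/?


Syntax tree has 1 char leaf(s), 0 union(s), 2 star(s)
chars contribute 1×2 = 2; each union adds +2; each star adds +2
Total: 2 + 0 + 4 = 6 states


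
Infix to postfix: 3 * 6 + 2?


Left to right (same or higher precedence on left)
Postfix: 3 6 * 2 +


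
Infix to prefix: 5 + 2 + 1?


left-to-right (same/higher precedence on left): tree is (+ (+ 5 2) 1)
Prefix: + + 5 2 1


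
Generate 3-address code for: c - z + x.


Break into single-operator statements:
t1 = c - z
t2 = t1 + x


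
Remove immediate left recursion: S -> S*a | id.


Left-recursive alternatives: S*a; non-recursive: id
Introduce S': S -> idS', S' -> *aS' | ε


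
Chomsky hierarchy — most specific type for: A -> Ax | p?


Left-linear: every RHS is a terminal or one nonterminal followed by a terminal
Classification: Type 3 (Regular)


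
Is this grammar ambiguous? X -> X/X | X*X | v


'v/v*v' has two parse trees (no precedence encoded between / and *)
Ambiguous


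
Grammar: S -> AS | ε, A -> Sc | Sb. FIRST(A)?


Per alternative of A: FIRST(Sc) = {b, c}; FIRST(Sb) = {b, c}
FIRST(A) = {b, c}


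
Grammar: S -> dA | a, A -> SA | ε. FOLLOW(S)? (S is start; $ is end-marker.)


$ ∈ FOLLOW(S). For each A -> αBβ: add FIRST(β)\{ε} to FOLLOW(B); if β nullable, add FOLLOW(A).
FOLLOW(S) = {$, a, d}


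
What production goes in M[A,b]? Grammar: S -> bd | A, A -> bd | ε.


For [A, b]: 'b' ∈ FIRST(bd)
Entry: A -> bd


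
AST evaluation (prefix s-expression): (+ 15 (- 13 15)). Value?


Evaluate inner: (- 13 15) = -2
Evaluate root: (+ 15 -2) = 13
Result: 13


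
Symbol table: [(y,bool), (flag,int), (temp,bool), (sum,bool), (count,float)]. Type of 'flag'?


Lookup 'flag' → type int


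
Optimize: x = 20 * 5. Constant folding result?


20 * 5 = 100 at compile time
Optimized: x = 100


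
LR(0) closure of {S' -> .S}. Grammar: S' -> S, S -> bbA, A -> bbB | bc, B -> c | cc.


Start: S' -> .S
For each item with dot before a nonterminal B, add B -> .γ for every B-production
Closure: [S' -> .S, S -> .bbA]


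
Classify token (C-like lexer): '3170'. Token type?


Pattern: digits only
Type: INTEGER_LITERAL


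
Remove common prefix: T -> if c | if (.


Common prefix: 'if'
Factored: T -> if T', T' -> c | (


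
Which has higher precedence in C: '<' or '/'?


'/' is multiplicative (level 10); '<' is relational (level 7)
Higher level binds tighter
'/' has higher precedence than '<'


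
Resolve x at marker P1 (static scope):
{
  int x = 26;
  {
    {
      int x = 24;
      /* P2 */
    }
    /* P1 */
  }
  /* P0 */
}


P1's block does not declare x; resolves to the enclosing declaration at depth 0
x = 26


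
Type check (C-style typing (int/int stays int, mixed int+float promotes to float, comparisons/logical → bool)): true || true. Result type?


Operand types: bool || bool
Rule: logical operators take bool operands and yield bool
Result type: bool


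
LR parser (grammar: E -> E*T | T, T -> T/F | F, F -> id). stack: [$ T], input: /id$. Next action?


shift '/' to continue T -> T/F
Action: shift


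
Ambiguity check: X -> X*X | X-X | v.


'v*v-v' has two parse trees (no precedence encoded between * and -)
Ambiguous


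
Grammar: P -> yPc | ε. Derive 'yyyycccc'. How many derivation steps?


Derivation: P => yPc => yyPcc => yyyPccc => yyyyPcccc => yyyycccc
Steps: 5


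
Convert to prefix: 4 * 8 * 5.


left-to-right (same/higher precedence on left): tree is (* (* 4 8) 5)
Prefix: * * 4 8 5


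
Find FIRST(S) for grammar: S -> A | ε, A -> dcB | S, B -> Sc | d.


Per alternative of S: FIRST(A) = {d, ε}; FIRST(ε) = {ε}
FIRST(S) = {d, ε}


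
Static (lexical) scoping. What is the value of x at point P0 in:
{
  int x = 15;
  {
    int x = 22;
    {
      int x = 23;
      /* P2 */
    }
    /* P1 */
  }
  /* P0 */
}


x declared in the same block as P0
x = 15


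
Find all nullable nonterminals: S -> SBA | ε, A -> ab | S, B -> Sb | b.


A nonterminal is nullable iff some alternative derives ε (directly, or every symbol in it is nullable)
Nullable: {A, S}


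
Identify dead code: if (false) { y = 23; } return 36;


condition is constant false, so the whole block is unreachable
Dead: 'if (false) { y = 23; }'


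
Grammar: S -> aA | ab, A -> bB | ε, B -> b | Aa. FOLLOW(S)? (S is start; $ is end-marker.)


$ ∈ FOLLOW(S). For each A -> αBβ: add FIRST(β)\{ε} to FOLLOW(B); if β nullable, add FOLLOW(A).
FOLLOW(S) = {$}


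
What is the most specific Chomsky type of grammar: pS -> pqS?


LHS has context (more than one symbol) and |LHS| ≤ |RHS|
Classification: Type 1 (Context-Sensitive)


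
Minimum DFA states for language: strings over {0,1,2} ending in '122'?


Track the longest suffix of input matching a prefix of '122': 4 classes (prefixes of length 0..3)
Minimal DFA: 4 states


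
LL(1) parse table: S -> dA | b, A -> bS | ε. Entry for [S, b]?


For [S, b]: 'b' ∈ FIRST(b)
Entry: S -> b


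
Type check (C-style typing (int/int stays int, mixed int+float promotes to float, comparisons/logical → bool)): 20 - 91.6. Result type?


Operand types: int - float
Rule: mixed int/float promotes to float; int/int stays int
Result type: float


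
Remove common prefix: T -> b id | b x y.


Common prefix: 'b'
Factored: T -> b T', T' -> id | x y


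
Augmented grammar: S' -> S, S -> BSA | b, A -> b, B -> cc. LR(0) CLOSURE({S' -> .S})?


Start: S' -> .S
For each item with dot before a nonterminal B, add B -> .γ for every B-production
Closure: [S' -> .S, S -> .BSA, S -> .b, B -> .cc]


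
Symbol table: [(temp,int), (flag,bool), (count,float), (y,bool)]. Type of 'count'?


Lookup 'count' → type float


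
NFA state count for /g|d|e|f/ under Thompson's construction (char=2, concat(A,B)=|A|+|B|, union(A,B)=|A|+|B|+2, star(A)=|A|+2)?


Syntax tree has 4 char leaf(s), 3 union(s), 0 star(s)
chars contribute 4×2 = 8; each union adds +2; each star adds +2
Total: 8 + 6 + 0 = 14 states


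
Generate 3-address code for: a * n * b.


Break into single-operator statements:
t1 = a * n
t2 = t1 * b


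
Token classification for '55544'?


Pattern: digits only
Type: INTEGER_LITERAL


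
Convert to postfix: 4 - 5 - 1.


Left to right (same or higher precedence on left)
Postfix: 4 5 - 1 -


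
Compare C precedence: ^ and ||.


'^' is bitwise XOR (level 4); '||' is logical OR (level 1)
Higher level binds tighter
'^' has higher precedence than '||'


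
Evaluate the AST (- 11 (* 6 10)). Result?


Evaluate inner: (* 6 10) = 60
Evaluate root: (- 11 60) = -49
Result: -49


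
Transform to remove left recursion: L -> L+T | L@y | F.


Left-recursive alternatives: L+T, L@y; non-recursive: F
Introduce L': L -> FL', L' -> +TL' | @yL' | ε


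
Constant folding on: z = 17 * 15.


17 * 15 = 255 at compile time
Optimized: z = 255


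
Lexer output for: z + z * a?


Scan left to right, longest-match per lexeme
Tokens: ID(z), OP(+), ID(z), OP(*), ID(a)


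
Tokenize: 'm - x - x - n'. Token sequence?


Scan left to right, longest-match per lexeme
Tokens: ID(m), OP(-), ID(x), OP(-), ID(x), OP(-), ID(n)


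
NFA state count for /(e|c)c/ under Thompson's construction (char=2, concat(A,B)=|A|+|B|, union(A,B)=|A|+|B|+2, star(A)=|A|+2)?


Syntax tree has 3 char leaf(s), 1 union(s), 0 star(s)
chars contribute 3×2 = 6; each union adds +2; each star adds +2
Total: 6 + 2 + 0 = 8 states


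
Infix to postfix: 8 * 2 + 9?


Left to right (same or higher precedence on left)
Postfix: 8 2 * 9 +


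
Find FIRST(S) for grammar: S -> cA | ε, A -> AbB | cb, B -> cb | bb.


Per alternative of S: FIRST(cA) = {c}; FIRST(ε) = {ε}
FIRST(S) = {c, ε}


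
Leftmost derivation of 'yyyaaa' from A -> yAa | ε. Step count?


Derivation: A => yAa => yyAaa => yyyAaaa => yyyaaa
Steps: 4


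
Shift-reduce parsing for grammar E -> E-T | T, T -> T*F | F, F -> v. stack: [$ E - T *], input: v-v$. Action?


no handle; shift 'v'
Action: shift


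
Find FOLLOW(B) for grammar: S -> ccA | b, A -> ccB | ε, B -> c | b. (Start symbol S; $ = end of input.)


$ ∈ FOLLOW(S). For each A -> αBβ: add FIRST(β)\{ε} to FOLLOW(B); if β nullable, add FOLLOW(A).
FOLLOW(B) = {$}


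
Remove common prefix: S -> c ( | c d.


Common prefix: 'c'
Factored: S -> c S', S' -> ( | d


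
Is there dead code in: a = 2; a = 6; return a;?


first assignment to a is overwritten before any read
Dead: 'a = 2'


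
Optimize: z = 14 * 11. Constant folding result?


14 * 11 = 154 at compile time
Optimized: z = 154


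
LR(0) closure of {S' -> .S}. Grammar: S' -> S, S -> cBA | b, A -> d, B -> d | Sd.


Start: S' -> .S
For each item with dot before a nonterminal B, add B -> .γ for every B-production
Closure: [S' -> .S, S -> .cBA, S -> .b]


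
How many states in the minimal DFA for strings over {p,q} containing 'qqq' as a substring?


KMP-style automaton: 3 progress states + 1 absorbing accept = 4
Minimal DFA: 4 states


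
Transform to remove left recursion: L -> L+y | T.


Left-recursive alternatives: L+y; non-recursive: T
Introduce L': L -> TL', L' -> +yL' | ε


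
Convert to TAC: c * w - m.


Break into single-operator statements:
t1 = c * w
t2 = t1 - m


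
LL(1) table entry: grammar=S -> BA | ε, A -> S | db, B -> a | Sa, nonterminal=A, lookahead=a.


For [A, a]: 'a' ∈ FIRST(S)
Entry: A -> S


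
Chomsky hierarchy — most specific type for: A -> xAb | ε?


Single nonterminal LHS, but x^n b^n is not regular
Classification: Type 2 (Context-Free)


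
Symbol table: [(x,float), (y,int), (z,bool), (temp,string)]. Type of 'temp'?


Lookup 'temp' → type string


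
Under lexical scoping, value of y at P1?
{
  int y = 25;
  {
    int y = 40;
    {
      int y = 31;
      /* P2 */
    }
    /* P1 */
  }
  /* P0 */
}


y declared in the same block as P1
y = 40


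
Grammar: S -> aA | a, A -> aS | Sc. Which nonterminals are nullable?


A nonterminal is nullable iff some alternative derives ε (directly, or every symbol in it is nullable)
Nullable: {}


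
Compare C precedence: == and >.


'>' is relational (level 7); '==' is equality (level 6)
Higher level binds tighter
'>' has higher precedence than '=='


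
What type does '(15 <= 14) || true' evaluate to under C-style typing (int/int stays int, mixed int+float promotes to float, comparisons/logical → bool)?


Operand types: bool || bool
Rule: logical operators take bool operands and yield bool
Result type: bool


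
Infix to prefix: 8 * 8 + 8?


left-to-right (same/higher precedence on left): tree is (+ (* 8 8) 8)
Prefix: + * 8 8 8


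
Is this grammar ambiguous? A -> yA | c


right-linear, alternatives start with distinct terminals 'y' vs 'c': unique leftmost derivation
Unambiguous


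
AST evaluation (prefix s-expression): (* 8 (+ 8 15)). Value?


Evaluate inner: (+ 8 15) = 23
Evaluate root: (* 8 23) = 184
Result: 184


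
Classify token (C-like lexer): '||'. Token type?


Pattern: operator symbol
Type: OPERATOR


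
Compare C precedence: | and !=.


'!=' is equality (level 6); '|' is bitwise OR (level 3)
Higher level binds tighter
'!=' has higher precedence than '|'


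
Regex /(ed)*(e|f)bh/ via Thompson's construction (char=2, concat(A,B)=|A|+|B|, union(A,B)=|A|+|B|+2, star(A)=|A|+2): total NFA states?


Syntax tree has 6 char leaf(s), 1 union(s), 1 star(s)
chars contribute 6×2 = 12; each union adds +2; each star adds +2
Total: 12 + 2 + 2 = 16 states


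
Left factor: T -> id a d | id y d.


Common prefix: 'id'
Factored: T -> id T', T' -> a d | y d


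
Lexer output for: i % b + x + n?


Scan left to right, longest-match per lexeme
Tokens: ID(i), OP(%), ID(b), OP(+), ID(x), OP(+), ID(n)


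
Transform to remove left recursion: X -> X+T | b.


Left-recursive alternatives: X+T; non-recursive: b
Introduce X': X -> bX', X' -> +TX' | ε


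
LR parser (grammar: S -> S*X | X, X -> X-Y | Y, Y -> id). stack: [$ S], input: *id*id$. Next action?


shift '*' to continue S -> S*X
Action: shift


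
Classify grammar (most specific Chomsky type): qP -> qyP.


LHS has context (more than one symbol) and |LHS| ≤ |RHS|
Classification: Type 1 (Context-Sensitive)


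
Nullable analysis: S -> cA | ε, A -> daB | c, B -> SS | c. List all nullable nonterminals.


A nonterminal is nullable iff some alternative derives ε (directly, or every symbol in it is nullable)
Nullable: {B, S}


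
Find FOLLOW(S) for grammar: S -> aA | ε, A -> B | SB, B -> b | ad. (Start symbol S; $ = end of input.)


$ ∈ FOLLOW(S). For each A -> αBβ: add FIRST(β)\{ε} to FOLLOW(B); if β nullable, add FOLLOW(A).
FOLLOW(S) = {$, a, b}


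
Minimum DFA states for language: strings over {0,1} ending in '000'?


Track the longest suffix of input matching a prefix of '000': 4 classes (prefixes of length 0..3)
Minimal DFA: 4 states


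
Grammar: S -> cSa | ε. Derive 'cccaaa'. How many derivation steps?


Derivation: S => cSa => ccSaa => cccSaaa => cccaaa
Steps: 4


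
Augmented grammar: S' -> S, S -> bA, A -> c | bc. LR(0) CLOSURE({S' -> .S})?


Start: S' -> .S
For each item with dot before a nonterminal B, add B -> .γ for every B-production
Closure: [S' -> .S, S -> .bA]


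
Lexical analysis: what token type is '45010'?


Pattern: digits only
Type: INTEGER_LITERAL


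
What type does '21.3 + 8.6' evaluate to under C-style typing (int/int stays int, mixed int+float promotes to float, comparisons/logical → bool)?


Operand types: float + float
Rule: mixed int/float promotes to float; int/int stays int
Result type: float


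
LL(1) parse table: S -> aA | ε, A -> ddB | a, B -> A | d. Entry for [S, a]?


For [S, a]: 'a' ∈ FIRST(aA)
Entry: S -> aA


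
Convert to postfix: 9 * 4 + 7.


Left to right (same or higher precedence on left)
Postfix: 9 4 * 7 +


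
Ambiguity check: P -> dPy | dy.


balanced d^n…y^n: each string has a unique parse
Unambiguous


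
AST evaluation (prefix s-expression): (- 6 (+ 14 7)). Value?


Evaluate inner: (+ 14 7) = 21
Evaluate root: (- 6 21) = -15
Result: -15


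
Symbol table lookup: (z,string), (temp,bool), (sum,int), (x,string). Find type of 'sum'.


Lookup 'sum' → type int


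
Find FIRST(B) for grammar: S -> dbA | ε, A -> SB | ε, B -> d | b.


Per alternative of B: FIRST(d) = {d}; FIRST(b) = {b}
FIRST(B) = {b, d}


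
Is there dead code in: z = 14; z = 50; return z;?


first assignment to z is overwritten before any read
Dead: 'z = 14'


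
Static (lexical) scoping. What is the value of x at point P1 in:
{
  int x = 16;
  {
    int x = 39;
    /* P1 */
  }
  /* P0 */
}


x declared in the same block as P1
x = 39


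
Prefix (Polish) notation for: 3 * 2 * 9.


left-to-right (same/higher precedence on left): tree is (* (* 3 2) 9)
Prefix: * * 3 2 9


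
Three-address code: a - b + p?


Break into single-operator statements:
t1 = a - b
t2 = t1 + p


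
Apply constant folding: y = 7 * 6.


7 * 6 = 42 at compile time
Optimized: y = 42


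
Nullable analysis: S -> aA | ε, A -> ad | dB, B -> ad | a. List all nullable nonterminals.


A nonterminal is nullable iff some alternative derives ε (directly, or every symbol in it is nullable)
Nullable: {S}


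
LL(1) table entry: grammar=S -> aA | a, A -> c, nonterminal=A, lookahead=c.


For [A, c]: 'c' ∈ FIRST(c)
Entry: A -> c


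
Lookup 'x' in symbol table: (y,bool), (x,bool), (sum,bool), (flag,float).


Lookup 'x' → type bool


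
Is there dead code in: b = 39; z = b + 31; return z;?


b is read by z's definition; z is returned
No dead code


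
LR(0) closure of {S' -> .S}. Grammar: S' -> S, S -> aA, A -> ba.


Start: S' -> .S
For each item with dot before a nonterminal B, add B -> .γ for every B-production
Closure: [S' -> .S, S -> .aA]


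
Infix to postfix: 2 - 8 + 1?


Left to right (same or higher precedence on left)
Postfix: 2 8 - 1 +


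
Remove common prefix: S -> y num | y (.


Common prefix: 'y'
Factored: S -> y S', S' -> num | (


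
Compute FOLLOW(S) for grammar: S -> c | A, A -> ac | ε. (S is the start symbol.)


$ ∈ FOLLOW(S). For each A -> αBβ: add FIRST(β)\{ε} to FOLLOW(B); if β nullable, add FOLLOW(A).
FOLLOW(S) = {$}


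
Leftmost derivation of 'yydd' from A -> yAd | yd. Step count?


Derivation: A => yAd => yydd
Steps: 2


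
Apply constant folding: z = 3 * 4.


3 * 4 = 12 at compile time
Optimized: z = 12


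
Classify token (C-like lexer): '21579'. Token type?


Pattern: digits only
Type: INTEGER_LITERAL


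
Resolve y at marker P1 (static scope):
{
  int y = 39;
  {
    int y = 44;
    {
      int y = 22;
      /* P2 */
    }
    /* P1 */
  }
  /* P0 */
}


y declared in the same block as P1
y = 44


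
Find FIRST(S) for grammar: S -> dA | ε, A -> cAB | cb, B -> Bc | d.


Per alternative of S: FIRST(dA) = {d}; FIRST(ε) = {ε}
FIRST(S) = {d, ε}


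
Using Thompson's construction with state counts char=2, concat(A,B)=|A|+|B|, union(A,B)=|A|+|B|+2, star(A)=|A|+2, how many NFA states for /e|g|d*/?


Syntax tree has 3 char leaf(s), 2 union(s), 1 star(s)
chars contribute 3×2 = 6; each union adds +2; each star adds +2
Total: 6 + 4 + 2 = 12 states


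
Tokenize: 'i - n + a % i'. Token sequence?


Scan left to right, longest-match per lexeme
Tokens: ID(i), OP(-), ID(n), OP(+), ID(a), OP(%), ID(i)


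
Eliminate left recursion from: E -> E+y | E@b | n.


Left-recursive alternatives: E+y, E@b; non-recursive: n
Introduce E': E -> nE', E' -> +yE' | @bE' | ε


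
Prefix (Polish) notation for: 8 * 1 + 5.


left-to-right (same/higher precedence on left): tree is (+ (* 8 1) 5)
Prefix: + * 8 1 5


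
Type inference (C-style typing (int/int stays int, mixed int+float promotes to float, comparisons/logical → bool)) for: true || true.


Operand types: bool || bool
Rule: logical operators take bool operands and yield bool
Result type: bool


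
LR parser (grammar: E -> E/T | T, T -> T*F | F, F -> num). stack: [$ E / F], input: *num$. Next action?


'F' (not preceded by T*) is the handle for T -> F
Action: reduce (T -> F)


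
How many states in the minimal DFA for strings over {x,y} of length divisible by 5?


Track length mod 5: states 0..4, accept at 0
Minimal DFA: 5 states


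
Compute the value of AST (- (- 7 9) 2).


Evaluate inner: (- 7 9) = -2
Evaluate root: (- -2 2) = -4
Result: -4


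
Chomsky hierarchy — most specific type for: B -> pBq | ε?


Single nonterminal LHS, but p^n q^n is not regular
Classification: Type 2 (Context-Free)


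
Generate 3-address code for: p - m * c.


Break into single-operator statements:
t1 = m * c
t2 = p - t1


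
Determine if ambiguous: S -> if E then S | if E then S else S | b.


dangling else: 'if E then if E then b else b' parses two ways
Ambiguous


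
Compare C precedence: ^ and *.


'*' is multiplicative (level 10); '^' is bitwise XOR (level 4)
Higher level binds tighter
'*' has higher precedence than '^'


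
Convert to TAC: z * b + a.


Break into single-operator statements:
t1 = z * b
t2 = t1 + a


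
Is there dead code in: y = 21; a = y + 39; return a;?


y is read by a's definition; a is returned
No dead code


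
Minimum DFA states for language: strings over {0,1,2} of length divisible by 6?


Track length mod 6: states 0..5, accept at 0
Minimal DFA: 6 states


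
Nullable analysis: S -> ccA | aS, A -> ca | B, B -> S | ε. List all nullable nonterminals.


A nonterminal is nullable iff some alternative derives ε (directly, or every symbol in it is nullable)
Nullable: {A, B}


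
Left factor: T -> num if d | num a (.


Common prefix: 'num'
Factored: T -> num T', T' -> if d | a (


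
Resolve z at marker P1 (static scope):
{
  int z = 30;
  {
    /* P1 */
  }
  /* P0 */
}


P1's block does not declare z; resolves to the enclosing declaration at depth 0
z = 30


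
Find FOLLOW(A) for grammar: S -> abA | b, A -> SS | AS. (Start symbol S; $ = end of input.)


$ ∈ FOLLOW(S). For each A -> αBβ: add FIRST(β)\{ε} to FOLLOW(B); if β nullable, add FOLLOW(A).
FOLLOW(A) = {$, a, b}


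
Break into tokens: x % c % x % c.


Scan left to right, longest-match per lexeme
Tokens: ID(x), OP(%), ID(c), OP(%), ID(x), OP(%), ID(c)


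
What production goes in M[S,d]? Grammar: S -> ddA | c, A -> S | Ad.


For [S, d]: 'd' ∈ FIRST(ddA)
Entry: S -> ddA


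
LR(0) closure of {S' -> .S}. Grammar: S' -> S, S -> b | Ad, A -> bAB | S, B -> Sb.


Start: S' -> .S
For each item with dot before a nonterminal B, add B -> .γ for every B-production
Closure: [S' -> .S, S -> .b, S -> .Ad, A -> .bAB, A -> .S]


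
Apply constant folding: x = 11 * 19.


11 * 19 = 209 at compile time
Optimized: x = 209


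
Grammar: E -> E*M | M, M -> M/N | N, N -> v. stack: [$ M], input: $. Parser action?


lookahead ∉ {/} so M won't extend; reduce E -> M
Action: reduce (E -> M)


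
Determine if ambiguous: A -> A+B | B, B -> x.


precedence layered via separate nonterminal B: deterministic
Unambiguous


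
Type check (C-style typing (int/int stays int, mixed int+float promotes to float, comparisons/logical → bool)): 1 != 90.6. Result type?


Operand types: int != float
Rule: comparison yields bool
Result type: bool


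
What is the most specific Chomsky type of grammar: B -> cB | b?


Right-linear: every RHS is a terminal or a terminal followed by one nonterminal
Classification: Type 3 (Regular)


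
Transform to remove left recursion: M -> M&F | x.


Left-recursive alternatives: M&F; non-recursive: x
Introduce M': M -> xM', M' -> &FM' | ε


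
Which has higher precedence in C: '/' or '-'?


'/' is multiplicative (level 10); '-' is additive (level 9)
Higher level binds tighter
'/' has higher precedence than '-'


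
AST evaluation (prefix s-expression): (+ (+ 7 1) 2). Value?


Evaluate inner: (+ 7 1) = 8
Evaluate root: (+ 8 2) = 10
Result: 10


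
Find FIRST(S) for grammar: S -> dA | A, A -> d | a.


Per alternative of S: FIRST(dA) = {d}; FIRST(A) = {a, d}
FIRST(S) = {a, d}


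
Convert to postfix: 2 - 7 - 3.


Left to right (same or higher precedence on left)
Postfix: 2 7 - 3 -


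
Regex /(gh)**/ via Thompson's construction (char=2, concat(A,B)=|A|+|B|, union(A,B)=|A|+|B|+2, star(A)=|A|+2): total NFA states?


Syntax tree has 2 char leaf(s), 0 union(s), 2 star(s)
chars contribute 2×2 = 4; each union adds +2; each star adds +2
Total: 4 + 0 + 4 = 8 states


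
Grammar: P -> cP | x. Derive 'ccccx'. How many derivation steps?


Derivation: P => cP => ccP => cccP => ccccP => ccccx
Steps: 5


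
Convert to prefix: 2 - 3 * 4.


'*' binds tighter: tree is (- 2 (* 3 4))
Prefix: - 2 * 3 4


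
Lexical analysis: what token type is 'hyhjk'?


Pattern: letter/underscore followed by alphanumerics, not a keyword
Type: IDENTIFIER


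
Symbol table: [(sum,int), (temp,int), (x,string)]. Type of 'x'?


Lookup 'x' → type string


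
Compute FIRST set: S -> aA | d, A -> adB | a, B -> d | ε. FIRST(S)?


Per alternative of S: FIRST(aA) = {a}; FIRST(d) = {d}
FIRST(S) = {a, d}


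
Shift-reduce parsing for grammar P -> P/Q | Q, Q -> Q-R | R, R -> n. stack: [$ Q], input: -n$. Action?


shift '-' to continue Q -> Q-R
Action: shift


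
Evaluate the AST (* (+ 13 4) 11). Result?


Evaluate inner: (+ 13 4) = 17
Evaluate root: (* 17 11) = 187
Result: 187


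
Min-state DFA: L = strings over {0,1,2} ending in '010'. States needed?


Track the longest suffix of input matching a prefix of '010': 4 classes (prefixes of length 0..3)
Minimal DFA: 4 states


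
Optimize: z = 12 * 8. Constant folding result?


12 * 8 = 96 at compile time
Optimized: z = 96


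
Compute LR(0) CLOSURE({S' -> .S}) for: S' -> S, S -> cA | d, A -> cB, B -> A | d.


Start: S' -> .S
For each item with dot before a nonterminal B, add B -> .γ for every B-production
Closure: [S' -> .S, S -> .cA, S -> .d]


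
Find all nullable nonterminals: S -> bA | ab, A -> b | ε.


A nonterminal is nullable iff some alternative derives ε (directly, or every symbol in it is nullable)
Nullable: {A}


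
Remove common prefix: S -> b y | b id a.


Common prefix: 'b'
Factored: S -> b S', S' -> y | id a


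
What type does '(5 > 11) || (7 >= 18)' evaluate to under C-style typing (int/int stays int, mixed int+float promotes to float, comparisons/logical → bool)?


Operand types: bool || bool
Rule: logical operators take bool operands and yield bool
Result type: bool


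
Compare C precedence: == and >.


'>' is relational (level 7); '==' is equality (level 6)
Higher level binds tighter
'>' has higher precedence than '=='


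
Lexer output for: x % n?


Scan left to right, longest-match per lexeme
Tokens: ID(x), OP(%), ID(n)


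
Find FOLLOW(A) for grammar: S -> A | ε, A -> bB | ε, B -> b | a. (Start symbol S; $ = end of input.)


$ ∈ FOLLOW(S). For each A -> αBβ: add FIRST(β)\{ε} to FOLLOW(B); if β nullable, add FOLLOW(A).
FOLLOW(A) = {$}


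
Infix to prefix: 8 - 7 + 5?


left-to-right (same/higher precedence on left): tree is (+ (- 8 7) 5)
Prefix: + - 8 7 5


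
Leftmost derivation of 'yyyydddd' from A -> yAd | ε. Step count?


Derivation: A => yAd => yyAdd => yyyAddd => yyyyAdddd => yyyydddd
Steps: 5


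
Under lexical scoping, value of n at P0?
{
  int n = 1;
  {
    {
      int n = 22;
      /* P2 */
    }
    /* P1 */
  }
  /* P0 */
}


n declared in the same block as P0
n = 1


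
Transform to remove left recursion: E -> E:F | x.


Left-recursive alternatives: E:F; non-recursive: x
Introduce E': E -> xE', E' -> :FE' | ε


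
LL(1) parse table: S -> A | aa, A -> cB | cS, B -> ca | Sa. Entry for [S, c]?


For [S, c]: 'c' ∈ FIRST(A)
Entry: S -> A


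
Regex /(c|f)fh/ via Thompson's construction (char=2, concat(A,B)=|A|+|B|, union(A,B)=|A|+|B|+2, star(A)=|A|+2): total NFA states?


Syntax tree has 4 char leaf(s), 1 union(s), 0 star(s)
chars contribute 4×2 = 8; each union adds +2; each star adds +2
Total: 8 + 2 + 0 = 10 states


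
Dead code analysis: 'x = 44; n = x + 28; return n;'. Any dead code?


x is read by n's definition; n is returned
No dead code


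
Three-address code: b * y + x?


Break into single-operator statements:
t1 = b * y
t2 = t1 + x


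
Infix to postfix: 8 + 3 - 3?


Left to right (same or higher precedence on left)
Postfix: 8 3 + 3 -


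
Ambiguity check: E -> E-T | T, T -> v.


precedence layered via separate nonterminal T: deterministic
Unambiguous


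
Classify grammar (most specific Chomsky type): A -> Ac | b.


Left-linear: every RHS is a terminal or one nonterminal followed by a terminal
Classification: Type 3 (Regular)


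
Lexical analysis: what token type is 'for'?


Pattern: reserved word
Type: KEYWORD


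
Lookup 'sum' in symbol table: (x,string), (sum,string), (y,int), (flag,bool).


Lookup 'sum' → type string


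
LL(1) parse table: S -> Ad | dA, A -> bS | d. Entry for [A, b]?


For [A, b]: 'b' ∈ FIRST(bS)
Entry: A -> bS


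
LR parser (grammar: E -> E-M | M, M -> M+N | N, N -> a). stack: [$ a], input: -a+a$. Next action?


'a' on top is the handle for N -> a
Action: reduce (N -> a)


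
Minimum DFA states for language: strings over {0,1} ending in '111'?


Track the longest suffix of input matching a prefix of '111': 4 classes (prefixes of length 0..3)
Minimal DFA: 4 states


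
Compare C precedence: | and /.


'/' is multiplicative (level 10); '|' is bitwise OR (level 3)
Higher level binds tighter
'/' has higher precedence than '|'


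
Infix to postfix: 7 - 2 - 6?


Left to right (same or higher precedence on left)
Postfix: 7 2 - 6 -


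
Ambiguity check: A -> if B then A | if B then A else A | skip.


dangling else: 'if B then if B then skip else skip' parses two ways
Ambiguous


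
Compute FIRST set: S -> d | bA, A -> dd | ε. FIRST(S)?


Per alternative of S: FIRST(d) = {d}; FIRST(bA) = {b}
FIRST(S) = {b, d}


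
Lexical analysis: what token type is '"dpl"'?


Pattern: double-quoted sequence
Type: STRING_LITERAL


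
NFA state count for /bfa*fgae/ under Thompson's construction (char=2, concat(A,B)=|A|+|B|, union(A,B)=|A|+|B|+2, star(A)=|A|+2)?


Syntax tree has 7 char leaf(s), 0 union(s), 1 star(s)
chars contribute 7×2 = 14; each union adds +2; each star adds +2
Total: 14 + 0 + 2 = 16 states


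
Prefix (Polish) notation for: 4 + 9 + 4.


left-to-right (same/higher precedence on left): tree is (+ (+ 4 9) 4)
Prefix: + + 4 9 4


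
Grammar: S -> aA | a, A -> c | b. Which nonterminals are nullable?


A nonterminal is nullable iff some alternative derives ε (directly, or every symbol in it is nullable)
Nullable: {}


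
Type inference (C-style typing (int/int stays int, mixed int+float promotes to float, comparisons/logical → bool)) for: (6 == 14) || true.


Operand types: bool || bool
Rule: logical operators take bool operands and yield bool
Result type: bool


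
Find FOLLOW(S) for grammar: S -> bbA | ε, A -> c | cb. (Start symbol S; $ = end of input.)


$ ∈ FOLLOW(S). For each A -> αBβ: add FIRST(β)\{ε} to FOLLOW(B); if β nullable, add FOLLOW(A).
FOLLOW(S) = {$}


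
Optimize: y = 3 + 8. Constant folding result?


3 + 8 = 11 at compile time
Optimized: y = 11


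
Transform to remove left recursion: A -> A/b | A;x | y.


Left-recursive alternatives: A/b, A;x; non-recursive: y
Introduce A': A -> yA', A' -> /bA' | ;xA' | ε


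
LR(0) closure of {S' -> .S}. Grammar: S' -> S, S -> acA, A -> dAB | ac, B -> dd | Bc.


Start: S' -> .S
For each item with dot before a nonterminal B, add B -> .γ for every B-production
Closure: [S' -> .S, S -> .acA]


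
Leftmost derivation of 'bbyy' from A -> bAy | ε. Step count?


Derivation: A => bAy => bbAyy => bbyy
Steps: 3


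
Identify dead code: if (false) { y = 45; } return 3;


condition is constant false, so the whole block is unreachable
Dead: 'if (false) { y = 45; }'


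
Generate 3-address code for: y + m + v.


Break into single-operator statements:
t1 = y + m
t2 = t1 + v


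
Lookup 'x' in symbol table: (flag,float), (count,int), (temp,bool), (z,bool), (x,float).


Lookup 'x' → type float


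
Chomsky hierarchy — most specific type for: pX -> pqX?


LHS has context (more than one symbol) and |LHS| ≤ |RHS|
Classification: Type 1 (Context-Sensitive)


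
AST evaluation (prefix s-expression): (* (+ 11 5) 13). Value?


Evaluate inner: (+ 11 5) = 16
Evaluate root: (* 16 13) = 208
Result: 208


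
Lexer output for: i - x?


Scan left to right, longest-match per lexeme
Tokens: ID(i), OP(-), ID(x)


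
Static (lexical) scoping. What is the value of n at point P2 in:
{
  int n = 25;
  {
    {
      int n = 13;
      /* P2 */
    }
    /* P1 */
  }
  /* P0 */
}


n declared in the same block as P2
n = 13


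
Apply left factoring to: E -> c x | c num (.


Common prefix: 'c'
Factored: E -> c E', E' -> x | num (


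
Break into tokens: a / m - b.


Scan left to right, longest-match per lexeme
Tokens: ID(a), OP(/), ID(m), OP(-), ID(b)


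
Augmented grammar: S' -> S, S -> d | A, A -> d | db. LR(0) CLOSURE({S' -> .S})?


Start: S' -> .S
For each item with dot before a nonterminal B, add B -> .γ for every B-production
Closure: [S' -> .S, S -> .d, S -> .A, A -> .d, A -> .db]


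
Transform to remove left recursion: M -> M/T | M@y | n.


Left-recursive alternatives: M/T, M@y; non-recursive: n
Introduce M': M -> nM', M' -> /TM' | @yM' | ε


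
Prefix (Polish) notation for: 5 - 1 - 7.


left-to-right (same/higher precedence on left): tree is (- (- 5 1) 7)
Prefix: - - 5 1 7


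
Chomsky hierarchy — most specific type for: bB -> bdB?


LHS has context (more than one symbol) and |LHS| ≤ |RHS|
Classification: Type 1 (Context-Sensitive)


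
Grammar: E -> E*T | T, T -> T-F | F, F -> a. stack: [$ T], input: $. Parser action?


lookahead ∉ {-} so T won't extend; reduce E -> T
Action: reduce (E -> T)


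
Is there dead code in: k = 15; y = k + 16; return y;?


k is read by y's definition; y is returned
No dead code


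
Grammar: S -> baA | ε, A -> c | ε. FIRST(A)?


Per alternative of A: FIRST(c) = {c}; FIRST(ε) = {ε}
FIRST(A) = {c, ε}


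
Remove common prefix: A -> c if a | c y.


Common prefix: 'c'
Factored: A -> c A', A' -> if a | y


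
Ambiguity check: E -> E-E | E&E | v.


'v-v&v' has two parse trees (no precedence encoded between - and &)
Ambiguous


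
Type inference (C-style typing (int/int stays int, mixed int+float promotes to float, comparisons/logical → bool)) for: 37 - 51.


Operand types: int - int
Rule: mixed int/float promotes to float; int/int stays int
Result type: int


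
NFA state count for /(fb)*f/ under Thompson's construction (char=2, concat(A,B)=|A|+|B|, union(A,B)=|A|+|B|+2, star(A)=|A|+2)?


Syntax tree has 3 char leaf(s), 0 union(s), 1 star(s)
chars contribute 3×2 = 6; each union adds +2; each star adds +2
Total: 6 + 0 + 2 = 8 states


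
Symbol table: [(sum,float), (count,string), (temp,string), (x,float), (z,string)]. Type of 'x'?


Lookup 'x' → type float


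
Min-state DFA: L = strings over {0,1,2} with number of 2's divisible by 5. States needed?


Track (count of 2) mod 5: states 0..4, accept at 0
Minimal DFA: 5 states


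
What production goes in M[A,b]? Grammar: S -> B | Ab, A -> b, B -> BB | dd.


For [A, b]: 'b' ∈ FIRST(b)
Entry: A -> b


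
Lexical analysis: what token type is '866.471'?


Pattern: digits with a decimal point
Type: FLOAT_LITERAL


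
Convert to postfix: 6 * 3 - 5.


Left to right (same or higher precedence on left)
Postfix: 6 3 * 5 -


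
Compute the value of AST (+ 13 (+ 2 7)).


Evaluate inner: (+ 2 7) = 9
Evaluate root: (+ 13 9) = 22
Result: 22


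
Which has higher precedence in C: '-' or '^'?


'-' is additive (level 9); '^' is bitwise XOR (level 4)
Higher level binds tighter
'-' has higher precedence than '^'


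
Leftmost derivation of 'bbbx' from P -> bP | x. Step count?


Derivation: P => bP => bbP => bbbP => bbbx
Steps: 4


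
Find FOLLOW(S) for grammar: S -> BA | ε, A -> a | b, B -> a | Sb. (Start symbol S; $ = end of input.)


$ ∈ FOLLOW(S). For each A -> αBβ: add FIRST(β)\{ε} to FOLLOW(B); if β nullable, add FOLLOW(A).
FOLLOW(S) = {$, b}


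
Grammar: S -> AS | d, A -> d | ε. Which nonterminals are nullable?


A nonterminal is nullable iff some alternative derives ε (directly, or every symbol in it is nullable)
Nullable: {A}


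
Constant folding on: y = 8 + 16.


8 + 16 = 24 at compile time
Optimized: y = 24


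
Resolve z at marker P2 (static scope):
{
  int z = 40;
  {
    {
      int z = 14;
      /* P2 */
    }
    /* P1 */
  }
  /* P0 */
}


z declared in the same block as P2
z = 14


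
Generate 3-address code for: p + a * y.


Break into single-operator statements:
t1 = a * y
t2 = p + t1


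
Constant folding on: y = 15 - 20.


15 - 20 = -5 at compile time
Optimized: y = -5


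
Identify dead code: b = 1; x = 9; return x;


b is assigned but never read
Dead: 'b = 1'
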